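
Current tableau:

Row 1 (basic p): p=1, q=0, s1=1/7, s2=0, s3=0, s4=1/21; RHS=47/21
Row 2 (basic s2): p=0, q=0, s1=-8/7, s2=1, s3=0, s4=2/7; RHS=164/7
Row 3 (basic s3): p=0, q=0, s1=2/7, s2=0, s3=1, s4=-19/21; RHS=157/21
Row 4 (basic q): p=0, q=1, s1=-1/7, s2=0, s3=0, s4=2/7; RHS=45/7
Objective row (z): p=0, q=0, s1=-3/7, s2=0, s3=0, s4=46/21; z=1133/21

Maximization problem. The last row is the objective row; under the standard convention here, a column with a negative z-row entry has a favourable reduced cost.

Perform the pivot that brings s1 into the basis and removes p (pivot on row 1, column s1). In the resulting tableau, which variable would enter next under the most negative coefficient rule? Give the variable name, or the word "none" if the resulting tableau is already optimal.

Pivot element 1/7. New z-row = old z-row − (-3/7)·(row 1/(1/7)).
Updated z-row coefficients: p: 3, q: 0, s1: 0, s2: 0, s3: 0, s4: 7/3.
No coefficient is strictly negative; the tableau after this pivot is optimal.

none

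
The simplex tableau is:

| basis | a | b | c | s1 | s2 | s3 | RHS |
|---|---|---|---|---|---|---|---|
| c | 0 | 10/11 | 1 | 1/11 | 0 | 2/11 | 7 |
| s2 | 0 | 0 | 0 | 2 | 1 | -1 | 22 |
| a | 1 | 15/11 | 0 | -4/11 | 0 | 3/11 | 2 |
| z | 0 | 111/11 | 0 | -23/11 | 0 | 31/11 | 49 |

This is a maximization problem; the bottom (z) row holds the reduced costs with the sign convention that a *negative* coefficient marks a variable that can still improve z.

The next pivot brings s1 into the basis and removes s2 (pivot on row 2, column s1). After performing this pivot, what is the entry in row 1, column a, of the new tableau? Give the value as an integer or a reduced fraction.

0

Pivot element is row 2, column s1: 2.
Normalize row 2: new (row 2, a) = 0/2 = 0.
row 1 ← row 1 − (1/11)·(new row 2): 0 − (1/11)·0 = 0.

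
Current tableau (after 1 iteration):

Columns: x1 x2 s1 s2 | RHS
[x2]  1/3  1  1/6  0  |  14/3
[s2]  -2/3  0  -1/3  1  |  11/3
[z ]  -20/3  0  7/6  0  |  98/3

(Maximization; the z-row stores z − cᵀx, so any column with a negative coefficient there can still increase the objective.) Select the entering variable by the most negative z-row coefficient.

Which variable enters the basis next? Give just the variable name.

x1

Objective-row coefficients: x1: -20/3, x2: 0, s1: 7/6, s2: 0.
The most negative is -20/3 in column x1, so x1 enters.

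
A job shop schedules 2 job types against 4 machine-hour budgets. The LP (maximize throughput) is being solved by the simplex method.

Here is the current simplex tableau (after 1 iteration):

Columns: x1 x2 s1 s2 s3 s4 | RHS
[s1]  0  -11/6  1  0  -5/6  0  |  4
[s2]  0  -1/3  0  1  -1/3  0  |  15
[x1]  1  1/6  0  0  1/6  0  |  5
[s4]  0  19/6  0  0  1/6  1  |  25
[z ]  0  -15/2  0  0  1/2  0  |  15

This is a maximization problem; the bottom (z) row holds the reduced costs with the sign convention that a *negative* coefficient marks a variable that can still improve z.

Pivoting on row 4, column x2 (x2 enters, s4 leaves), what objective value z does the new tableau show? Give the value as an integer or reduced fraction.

Minimum ratio for x2: 25/(19/6) = 150/19.
z changes by −(z-row coeff of x2)·ratio = −(-15/2)·(150/19) = 1125/19.
New z = 15 + (1125/19) = 1410/19.

1410/19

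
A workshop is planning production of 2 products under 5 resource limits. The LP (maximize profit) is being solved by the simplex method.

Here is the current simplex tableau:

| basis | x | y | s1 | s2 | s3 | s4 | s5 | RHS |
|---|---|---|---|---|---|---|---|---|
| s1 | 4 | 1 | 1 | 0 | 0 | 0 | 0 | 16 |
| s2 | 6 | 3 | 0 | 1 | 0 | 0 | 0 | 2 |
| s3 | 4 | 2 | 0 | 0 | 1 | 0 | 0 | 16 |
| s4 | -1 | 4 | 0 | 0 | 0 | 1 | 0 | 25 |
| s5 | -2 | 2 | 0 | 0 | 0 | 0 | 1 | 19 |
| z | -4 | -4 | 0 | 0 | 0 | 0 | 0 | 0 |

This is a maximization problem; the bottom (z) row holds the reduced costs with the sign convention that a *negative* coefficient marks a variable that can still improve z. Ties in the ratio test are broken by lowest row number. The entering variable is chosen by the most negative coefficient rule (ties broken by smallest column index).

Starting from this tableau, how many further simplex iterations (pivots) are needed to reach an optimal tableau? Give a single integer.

2

pivot: x in, s2 out → z = 4/3
pivot: y in, x out → z = 8/3
No improving column remains; optimal.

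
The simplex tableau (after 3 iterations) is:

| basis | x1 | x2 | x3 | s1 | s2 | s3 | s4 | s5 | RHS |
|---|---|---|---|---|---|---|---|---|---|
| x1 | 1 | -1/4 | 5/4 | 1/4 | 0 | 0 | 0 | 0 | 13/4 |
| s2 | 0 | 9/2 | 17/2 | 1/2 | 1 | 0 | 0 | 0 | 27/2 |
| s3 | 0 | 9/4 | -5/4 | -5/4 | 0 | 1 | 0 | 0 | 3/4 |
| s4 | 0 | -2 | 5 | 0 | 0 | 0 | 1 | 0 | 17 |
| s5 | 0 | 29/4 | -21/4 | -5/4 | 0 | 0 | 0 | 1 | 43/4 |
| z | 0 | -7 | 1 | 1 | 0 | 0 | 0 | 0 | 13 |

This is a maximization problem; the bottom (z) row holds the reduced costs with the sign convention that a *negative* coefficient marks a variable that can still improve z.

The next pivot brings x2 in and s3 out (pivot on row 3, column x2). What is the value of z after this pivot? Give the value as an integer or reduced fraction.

Minimum ratio for x2: (3/4)/(9/4) = 1/3.
z changes by −(z-row coeff of x2)·ratio = −(-7)·(1/3) = 7/3.
New z = 13 + (7/3) = 46/3.

46/3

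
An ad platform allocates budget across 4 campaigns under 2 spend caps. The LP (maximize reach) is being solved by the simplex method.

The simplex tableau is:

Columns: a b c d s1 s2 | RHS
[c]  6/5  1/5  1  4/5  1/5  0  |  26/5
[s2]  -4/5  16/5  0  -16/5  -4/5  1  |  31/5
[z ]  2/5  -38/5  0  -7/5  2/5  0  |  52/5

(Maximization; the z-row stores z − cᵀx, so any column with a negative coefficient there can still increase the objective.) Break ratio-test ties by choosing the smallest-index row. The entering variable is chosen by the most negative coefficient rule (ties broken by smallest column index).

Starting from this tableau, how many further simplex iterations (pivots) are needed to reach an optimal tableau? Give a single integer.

2

pivot: b in, s2 out → z = 201/8
pivot: d in, c out → z = 1095/16
No improving column remains; optimal.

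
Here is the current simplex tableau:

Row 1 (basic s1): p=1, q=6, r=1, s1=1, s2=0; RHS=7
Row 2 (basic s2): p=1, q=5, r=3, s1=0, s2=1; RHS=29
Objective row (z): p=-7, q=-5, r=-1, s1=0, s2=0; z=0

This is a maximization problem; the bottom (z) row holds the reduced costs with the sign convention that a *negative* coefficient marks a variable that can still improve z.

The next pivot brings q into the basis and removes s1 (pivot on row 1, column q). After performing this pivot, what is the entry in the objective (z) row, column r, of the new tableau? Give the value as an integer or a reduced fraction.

-1/6

Pivot element is row 1, column q: 6.
Normalize row 1: new (row 1, r) = 1/6 = 1/6.
z-row ← z-row − (-5)·(new row 1): -1 − (-5)·(1/6) = -1/6.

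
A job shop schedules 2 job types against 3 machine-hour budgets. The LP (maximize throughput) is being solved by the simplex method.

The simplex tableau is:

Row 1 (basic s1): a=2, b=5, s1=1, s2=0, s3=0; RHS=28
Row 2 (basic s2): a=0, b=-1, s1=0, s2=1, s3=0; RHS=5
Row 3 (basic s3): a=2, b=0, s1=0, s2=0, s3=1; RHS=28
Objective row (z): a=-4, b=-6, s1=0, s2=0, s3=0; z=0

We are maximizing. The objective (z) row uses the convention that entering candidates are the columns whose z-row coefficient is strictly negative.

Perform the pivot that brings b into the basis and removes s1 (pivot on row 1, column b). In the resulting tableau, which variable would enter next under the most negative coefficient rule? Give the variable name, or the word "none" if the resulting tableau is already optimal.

Pivot element 5. New z-row = old z-row − (-6)·(row 1/5).
Updated z-row coefficients: a: -8/5, b: 0, s1: 6/5, s2: 0, s3: 0.
The most negative is -8/5 in column a, so a would enter next.

a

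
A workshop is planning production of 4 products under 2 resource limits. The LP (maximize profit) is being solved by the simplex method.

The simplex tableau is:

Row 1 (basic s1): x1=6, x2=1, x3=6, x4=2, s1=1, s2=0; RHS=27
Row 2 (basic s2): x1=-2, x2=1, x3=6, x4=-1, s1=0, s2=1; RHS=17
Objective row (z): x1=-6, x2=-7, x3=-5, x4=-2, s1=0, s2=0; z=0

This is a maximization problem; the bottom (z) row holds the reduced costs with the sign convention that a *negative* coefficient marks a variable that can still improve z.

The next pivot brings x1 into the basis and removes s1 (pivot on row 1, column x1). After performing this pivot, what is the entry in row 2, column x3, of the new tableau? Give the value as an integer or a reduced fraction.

Pivot element is row 1, column x1: 6.
Normalize row 1: new (row 1, x3) = 6/6 = 1.
row 2 ← row 2 − (-2)·(new row 1): 6 − (-2)·1 = 8.

8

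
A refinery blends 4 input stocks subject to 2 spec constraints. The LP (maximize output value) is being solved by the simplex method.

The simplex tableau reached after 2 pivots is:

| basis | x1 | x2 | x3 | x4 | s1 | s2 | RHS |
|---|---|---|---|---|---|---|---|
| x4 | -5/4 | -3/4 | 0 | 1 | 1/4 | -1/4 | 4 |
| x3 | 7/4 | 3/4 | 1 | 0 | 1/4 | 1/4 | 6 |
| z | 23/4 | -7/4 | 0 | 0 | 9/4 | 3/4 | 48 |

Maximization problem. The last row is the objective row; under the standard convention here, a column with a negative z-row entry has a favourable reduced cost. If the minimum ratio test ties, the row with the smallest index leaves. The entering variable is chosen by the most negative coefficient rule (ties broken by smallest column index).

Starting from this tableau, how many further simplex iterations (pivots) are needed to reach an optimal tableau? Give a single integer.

1

pivot: x2 in, x3 out → z = 62
No improving column remains; optimal.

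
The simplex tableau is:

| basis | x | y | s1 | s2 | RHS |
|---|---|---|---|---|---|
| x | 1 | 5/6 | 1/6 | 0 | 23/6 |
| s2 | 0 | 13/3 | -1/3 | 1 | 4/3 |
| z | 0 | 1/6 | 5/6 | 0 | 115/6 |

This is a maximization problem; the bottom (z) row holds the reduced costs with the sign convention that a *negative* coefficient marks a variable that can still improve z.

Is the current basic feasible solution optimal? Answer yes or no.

No objective-row coefficient is strictly negative, so no entering variable exists; the tableau is optimal.

yes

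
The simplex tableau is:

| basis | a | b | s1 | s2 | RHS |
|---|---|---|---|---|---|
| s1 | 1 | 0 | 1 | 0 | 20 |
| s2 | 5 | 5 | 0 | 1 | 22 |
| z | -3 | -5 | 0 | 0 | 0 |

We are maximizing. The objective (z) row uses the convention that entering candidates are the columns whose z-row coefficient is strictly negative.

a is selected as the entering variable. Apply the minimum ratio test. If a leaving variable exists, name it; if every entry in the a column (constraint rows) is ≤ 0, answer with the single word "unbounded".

s2

Ratios: row 1 (s1): 20/1 = 20; row 2 (s2): 22/5 = 22/5.
Minimum ratio is in the s2 row, so s2 leaves.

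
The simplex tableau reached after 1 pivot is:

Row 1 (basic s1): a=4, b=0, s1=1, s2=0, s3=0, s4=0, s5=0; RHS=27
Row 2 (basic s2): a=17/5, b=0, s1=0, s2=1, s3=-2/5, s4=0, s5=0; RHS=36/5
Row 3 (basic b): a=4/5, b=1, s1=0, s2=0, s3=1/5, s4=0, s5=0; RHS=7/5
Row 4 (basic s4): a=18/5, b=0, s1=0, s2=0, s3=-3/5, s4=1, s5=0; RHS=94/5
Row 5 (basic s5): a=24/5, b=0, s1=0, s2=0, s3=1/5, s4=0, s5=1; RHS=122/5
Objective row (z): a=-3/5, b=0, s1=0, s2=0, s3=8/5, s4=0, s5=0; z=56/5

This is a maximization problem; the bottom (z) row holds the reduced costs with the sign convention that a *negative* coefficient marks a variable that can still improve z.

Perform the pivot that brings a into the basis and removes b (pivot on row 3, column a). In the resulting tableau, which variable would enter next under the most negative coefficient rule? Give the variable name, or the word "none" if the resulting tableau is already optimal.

Pivot element 4/5. New z-row = old z-row − (-3/5)·(row 3/(4/5)).
Updated z-row coefficients: a: 0, b: 3/4, s1: 0, s2: 0, s3: 7/4, s4: 0, s5: 0.
No coefficient is strictly negative; the tableau after this pivot is optimal.

none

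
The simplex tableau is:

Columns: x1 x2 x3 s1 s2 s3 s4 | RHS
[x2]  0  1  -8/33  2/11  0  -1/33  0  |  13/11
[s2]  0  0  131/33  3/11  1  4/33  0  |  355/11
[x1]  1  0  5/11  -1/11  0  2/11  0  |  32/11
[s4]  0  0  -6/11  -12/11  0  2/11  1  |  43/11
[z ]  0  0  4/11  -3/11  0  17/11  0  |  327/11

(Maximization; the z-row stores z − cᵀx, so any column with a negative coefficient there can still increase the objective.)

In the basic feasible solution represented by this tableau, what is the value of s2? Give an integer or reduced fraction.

355/11

s2 is basic (row 2); its value is the RHS of that row: 355/11.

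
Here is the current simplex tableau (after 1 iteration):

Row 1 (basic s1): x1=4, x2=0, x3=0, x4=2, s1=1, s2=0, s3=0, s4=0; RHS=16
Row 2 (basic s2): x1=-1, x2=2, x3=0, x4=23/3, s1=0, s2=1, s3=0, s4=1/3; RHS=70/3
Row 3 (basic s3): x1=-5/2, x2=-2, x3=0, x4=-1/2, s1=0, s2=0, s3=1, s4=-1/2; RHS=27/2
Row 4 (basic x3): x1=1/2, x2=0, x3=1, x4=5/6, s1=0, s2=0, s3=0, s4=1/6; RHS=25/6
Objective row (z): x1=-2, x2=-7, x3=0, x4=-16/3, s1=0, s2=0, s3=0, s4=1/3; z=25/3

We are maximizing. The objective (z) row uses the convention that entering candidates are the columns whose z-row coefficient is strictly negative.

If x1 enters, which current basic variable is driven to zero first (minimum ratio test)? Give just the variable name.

Ratios: row 1 (s1): 16/4 = 4; row 2 (s2): entry -1 ≤ 0, skip; row 3 (s3): entry -5/2 ≤ 0, skip; row 4 (x3): (25/6)/(1/2) = 25/3.
Minimum ratio 4 is in the s1 row, so s1 leaves.

s1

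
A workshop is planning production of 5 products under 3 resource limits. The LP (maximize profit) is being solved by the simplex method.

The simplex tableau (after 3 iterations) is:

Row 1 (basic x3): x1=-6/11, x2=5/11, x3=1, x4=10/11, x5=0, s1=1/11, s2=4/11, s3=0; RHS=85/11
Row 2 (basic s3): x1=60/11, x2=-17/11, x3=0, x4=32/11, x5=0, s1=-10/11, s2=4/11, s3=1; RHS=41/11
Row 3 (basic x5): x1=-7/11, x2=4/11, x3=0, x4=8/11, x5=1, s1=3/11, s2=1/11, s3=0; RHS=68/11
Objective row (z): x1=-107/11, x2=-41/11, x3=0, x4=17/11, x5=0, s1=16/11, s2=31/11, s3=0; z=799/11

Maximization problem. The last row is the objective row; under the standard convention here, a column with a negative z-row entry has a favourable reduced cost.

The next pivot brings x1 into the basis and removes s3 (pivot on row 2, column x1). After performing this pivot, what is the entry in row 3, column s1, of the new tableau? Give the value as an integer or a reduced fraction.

Pivot element is row 2, column x1: 60/11.
Normalize row 2: new (row 2, s1) = (-10/11)/(60/11) = -1/6.
row 3 ← row 3 − (-7/11)·(new row 2): 3/11 − (-7/11)·(-1/6) = 1/6.

1/6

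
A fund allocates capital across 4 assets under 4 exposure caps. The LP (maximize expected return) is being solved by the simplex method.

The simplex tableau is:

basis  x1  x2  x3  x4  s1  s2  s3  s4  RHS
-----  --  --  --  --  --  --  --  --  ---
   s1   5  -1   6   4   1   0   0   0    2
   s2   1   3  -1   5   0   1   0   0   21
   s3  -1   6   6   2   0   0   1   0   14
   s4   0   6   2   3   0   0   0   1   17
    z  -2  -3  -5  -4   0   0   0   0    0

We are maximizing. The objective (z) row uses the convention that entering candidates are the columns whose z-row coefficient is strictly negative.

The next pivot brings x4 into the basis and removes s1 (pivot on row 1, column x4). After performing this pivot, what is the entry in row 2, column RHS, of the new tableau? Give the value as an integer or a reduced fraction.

37/2

Pivot element is row 1, column x4: 4.
Normalize row 1: new (row 1, RHS) = 2/4 = 1/2.
row 2 ← row 2 − 5·(new row 1): 21 − 5·(1/2) = 37/2.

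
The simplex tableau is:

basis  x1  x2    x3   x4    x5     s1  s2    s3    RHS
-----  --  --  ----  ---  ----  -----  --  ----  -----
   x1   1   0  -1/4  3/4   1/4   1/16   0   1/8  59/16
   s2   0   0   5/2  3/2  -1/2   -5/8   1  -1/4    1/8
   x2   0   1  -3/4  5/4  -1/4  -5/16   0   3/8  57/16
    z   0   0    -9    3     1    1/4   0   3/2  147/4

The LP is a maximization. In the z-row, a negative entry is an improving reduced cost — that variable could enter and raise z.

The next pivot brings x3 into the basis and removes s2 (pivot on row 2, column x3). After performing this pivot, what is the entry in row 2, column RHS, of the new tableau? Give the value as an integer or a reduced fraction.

1/20

Pivot element is row 2, column x3: 5/2.
Normalize row 2: new (row 2, RHS) = (1/8)/(5/2) = 1/20.
Row 2 is the pivot row, so the entry is 1/20.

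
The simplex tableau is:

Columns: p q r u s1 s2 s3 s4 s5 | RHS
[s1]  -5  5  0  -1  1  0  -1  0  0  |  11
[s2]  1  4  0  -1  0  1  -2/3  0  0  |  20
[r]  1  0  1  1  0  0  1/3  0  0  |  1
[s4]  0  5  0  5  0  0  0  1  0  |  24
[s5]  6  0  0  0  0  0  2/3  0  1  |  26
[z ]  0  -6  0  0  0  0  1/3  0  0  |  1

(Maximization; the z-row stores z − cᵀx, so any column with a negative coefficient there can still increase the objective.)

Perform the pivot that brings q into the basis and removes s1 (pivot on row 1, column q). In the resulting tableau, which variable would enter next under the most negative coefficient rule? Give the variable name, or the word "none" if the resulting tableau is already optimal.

p

Pivot element 5. New z-row = old z-row − (-6)·(row 1/5).
Updated z-row coefficients: p: -6, q: 0, r: 0, u: -6/5, s1: 6/5, s2: 0, s3: -13/15, s4: 0, s5: 0.
The most negative is -6 in column p, so p would enter next.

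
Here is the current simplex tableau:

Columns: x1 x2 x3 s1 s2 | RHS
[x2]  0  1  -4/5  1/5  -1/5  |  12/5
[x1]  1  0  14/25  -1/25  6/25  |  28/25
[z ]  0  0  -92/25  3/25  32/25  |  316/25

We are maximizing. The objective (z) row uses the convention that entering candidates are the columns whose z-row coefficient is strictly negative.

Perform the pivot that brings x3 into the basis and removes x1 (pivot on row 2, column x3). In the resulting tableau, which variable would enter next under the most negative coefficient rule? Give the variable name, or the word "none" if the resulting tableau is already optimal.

s1

Pivot element 14/25. New z-row = old z-row − (-92/25)·(row 2/(14/25)).
Updated z-row coefficients: x1: 46/7, x2: 0, x3: 0, s1: -1/7, s2: 20/7.
The most negative is -1/7 in column s1, so s1 would enter next.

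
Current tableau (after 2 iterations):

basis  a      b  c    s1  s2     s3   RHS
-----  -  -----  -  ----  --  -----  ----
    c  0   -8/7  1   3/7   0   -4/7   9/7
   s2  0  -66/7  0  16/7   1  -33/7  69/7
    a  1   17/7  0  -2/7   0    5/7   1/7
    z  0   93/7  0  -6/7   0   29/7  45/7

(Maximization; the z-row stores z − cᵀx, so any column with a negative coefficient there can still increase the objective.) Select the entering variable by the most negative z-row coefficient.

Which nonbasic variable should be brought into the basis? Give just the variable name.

Objective-row coefficients: a: 0, b: 93/7, c: 0, s1: -6/7, s2: 0, s3: 29/7.
The most negative is -6/7 in column s1, so s1 enters.

s1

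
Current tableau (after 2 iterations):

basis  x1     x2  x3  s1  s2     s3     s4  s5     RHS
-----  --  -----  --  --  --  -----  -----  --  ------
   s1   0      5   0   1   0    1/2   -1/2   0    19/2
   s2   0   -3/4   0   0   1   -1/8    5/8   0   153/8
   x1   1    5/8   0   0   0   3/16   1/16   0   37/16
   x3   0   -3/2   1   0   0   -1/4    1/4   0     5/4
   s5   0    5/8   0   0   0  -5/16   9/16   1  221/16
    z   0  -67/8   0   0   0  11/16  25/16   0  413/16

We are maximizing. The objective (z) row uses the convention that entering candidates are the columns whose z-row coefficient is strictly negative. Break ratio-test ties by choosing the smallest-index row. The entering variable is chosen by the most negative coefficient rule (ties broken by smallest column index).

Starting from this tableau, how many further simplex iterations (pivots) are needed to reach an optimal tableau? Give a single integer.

1

pivot: x2 in, s1 out → z = 1669/40
No improving column remains; optimal.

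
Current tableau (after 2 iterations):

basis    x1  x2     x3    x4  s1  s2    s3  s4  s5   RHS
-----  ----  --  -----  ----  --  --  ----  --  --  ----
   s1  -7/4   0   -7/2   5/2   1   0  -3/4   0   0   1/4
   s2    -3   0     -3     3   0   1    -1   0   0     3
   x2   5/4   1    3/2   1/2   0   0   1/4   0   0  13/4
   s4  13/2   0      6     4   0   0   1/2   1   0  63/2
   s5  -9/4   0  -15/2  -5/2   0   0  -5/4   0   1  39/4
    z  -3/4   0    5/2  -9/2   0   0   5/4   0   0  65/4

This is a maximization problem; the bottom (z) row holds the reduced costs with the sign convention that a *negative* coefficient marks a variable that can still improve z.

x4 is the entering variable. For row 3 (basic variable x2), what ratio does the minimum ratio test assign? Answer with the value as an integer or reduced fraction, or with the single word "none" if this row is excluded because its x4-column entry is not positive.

Ratio = RHS / (x4 entry) = (13/4) / (1/2) = 13/2.

13/2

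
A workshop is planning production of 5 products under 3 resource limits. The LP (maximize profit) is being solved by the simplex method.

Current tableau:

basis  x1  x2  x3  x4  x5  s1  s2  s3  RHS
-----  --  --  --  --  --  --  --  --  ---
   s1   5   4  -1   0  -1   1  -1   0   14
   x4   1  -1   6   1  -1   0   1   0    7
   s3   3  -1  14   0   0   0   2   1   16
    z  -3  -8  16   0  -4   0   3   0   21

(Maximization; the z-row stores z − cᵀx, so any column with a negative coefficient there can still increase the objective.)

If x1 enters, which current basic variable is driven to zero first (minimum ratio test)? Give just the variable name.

s1

Ratios: row 1 (s1): 14/5 = 14/5; row 2 (x4): 7/1 = 7; row 3 (s3): 16/3 = 16/3.
Minimum ratio 14/5 is in the s1 row, so s1 leaves.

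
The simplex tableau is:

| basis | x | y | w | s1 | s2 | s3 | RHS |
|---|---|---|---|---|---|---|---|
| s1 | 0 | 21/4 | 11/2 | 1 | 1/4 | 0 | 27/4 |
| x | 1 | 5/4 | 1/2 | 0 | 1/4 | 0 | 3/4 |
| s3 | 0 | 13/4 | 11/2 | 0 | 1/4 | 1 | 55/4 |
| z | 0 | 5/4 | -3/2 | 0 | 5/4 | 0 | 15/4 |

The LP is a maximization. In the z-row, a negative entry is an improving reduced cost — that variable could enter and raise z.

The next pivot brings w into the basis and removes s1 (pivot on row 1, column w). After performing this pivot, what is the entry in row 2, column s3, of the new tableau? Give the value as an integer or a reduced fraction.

0

Pivot element is row 1, column w: 11/2.
Normalize row 1: new (row 1, s3) = 0/(11/2) = 0.
row 2 ← row 2 − (1/2)·(new row 1): 0 − (1/2)·0 = 0.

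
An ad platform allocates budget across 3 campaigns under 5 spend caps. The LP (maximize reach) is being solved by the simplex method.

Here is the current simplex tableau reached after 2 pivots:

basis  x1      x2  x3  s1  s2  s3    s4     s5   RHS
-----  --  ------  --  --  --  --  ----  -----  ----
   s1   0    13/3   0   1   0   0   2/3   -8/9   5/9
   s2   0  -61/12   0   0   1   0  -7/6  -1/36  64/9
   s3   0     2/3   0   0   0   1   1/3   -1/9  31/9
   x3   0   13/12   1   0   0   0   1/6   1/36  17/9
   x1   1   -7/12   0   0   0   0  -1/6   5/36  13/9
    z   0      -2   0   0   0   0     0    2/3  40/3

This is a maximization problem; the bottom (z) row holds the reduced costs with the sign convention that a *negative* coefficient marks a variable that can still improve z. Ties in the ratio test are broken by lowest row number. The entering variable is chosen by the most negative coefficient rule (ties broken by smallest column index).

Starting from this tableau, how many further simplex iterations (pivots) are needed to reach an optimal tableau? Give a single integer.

1

pivot: x2 in, s1 out → z = 530/39
No improving column remains; optimal.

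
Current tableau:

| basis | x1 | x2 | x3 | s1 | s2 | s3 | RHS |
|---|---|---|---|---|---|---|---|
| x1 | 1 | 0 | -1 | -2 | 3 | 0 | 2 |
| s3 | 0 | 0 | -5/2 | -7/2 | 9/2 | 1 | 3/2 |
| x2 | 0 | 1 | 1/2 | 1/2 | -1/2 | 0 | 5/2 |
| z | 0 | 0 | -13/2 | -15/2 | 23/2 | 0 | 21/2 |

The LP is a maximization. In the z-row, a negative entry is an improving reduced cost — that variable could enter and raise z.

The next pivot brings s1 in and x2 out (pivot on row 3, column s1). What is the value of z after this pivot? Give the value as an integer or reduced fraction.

48

Minimum ratio for s1: (5/2)/(1/2) = 5.
z changes by −(z-row coeff of s1)·ratio = −(-15/2)·5 = 75/2.
New z = 21/2 + (75/2) = 48.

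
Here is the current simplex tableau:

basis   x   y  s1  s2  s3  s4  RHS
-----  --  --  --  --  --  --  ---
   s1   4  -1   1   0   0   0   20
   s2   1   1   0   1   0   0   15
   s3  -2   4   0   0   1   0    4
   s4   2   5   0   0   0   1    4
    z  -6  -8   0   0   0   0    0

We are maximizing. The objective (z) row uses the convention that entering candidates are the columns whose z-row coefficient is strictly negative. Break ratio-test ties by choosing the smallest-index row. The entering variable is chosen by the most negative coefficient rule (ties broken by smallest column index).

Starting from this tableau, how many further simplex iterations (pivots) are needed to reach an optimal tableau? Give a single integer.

2

pivot: y in, s4 out → z = 32/5
pivot: x in, y out → z = 12
No improving column remains; optimal.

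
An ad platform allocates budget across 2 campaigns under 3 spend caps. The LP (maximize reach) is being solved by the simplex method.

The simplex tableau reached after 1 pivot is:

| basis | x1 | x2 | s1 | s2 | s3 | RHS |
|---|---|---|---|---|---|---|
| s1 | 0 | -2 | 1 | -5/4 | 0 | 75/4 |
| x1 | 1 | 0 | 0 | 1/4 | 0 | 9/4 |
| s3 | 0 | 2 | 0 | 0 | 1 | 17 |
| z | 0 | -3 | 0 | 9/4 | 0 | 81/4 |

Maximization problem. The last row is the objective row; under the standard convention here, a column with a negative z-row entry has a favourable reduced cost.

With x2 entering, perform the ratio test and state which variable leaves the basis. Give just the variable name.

s3

Ratios: row 1 (s1): entry -2 ≤ 0, skip; row 2 (x1): entry 0 ≤ 0, skip; row 3 (s3): 17/2 = 17/2.
Minimum ratio 17/2 is in the s3 row, so s3 leaves.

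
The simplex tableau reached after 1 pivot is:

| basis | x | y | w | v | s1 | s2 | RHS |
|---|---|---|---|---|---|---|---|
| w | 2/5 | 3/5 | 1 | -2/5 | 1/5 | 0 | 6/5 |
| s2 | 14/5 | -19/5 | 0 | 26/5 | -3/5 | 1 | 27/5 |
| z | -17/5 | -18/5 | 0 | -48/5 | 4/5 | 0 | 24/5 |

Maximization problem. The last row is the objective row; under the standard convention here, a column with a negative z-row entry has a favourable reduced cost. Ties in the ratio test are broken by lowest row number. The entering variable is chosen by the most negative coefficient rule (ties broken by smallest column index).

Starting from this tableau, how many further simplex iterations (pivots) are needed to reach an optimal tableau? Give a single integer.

pivot: v in, s2 out → z = 192/13
pivot: y in, w out → z = 141/2
No improving column remains; optimal.

2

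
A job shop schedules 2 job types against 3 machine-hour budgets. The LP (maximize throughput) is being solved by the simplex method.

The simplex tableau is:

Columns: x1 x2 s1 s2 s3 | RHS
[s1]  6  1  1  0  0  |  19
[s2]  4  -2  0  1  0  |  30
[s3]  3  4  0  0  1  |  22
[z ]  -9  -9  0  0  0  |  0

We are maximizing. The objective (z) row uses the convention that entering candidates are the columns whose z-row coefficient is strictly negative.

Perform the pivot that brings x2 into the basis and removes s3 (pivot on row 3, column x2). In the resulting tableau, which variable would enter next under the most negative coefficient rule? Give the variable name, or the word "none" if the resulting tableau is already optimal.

Pivot element 4. New z-row = old z-row − (-9)·(row 3/4).
Updated z-row coefficients: x1: -9/4, x2: 0, s1: 0, s2: 0, s3: 9/4.
The most negative is -9/4 in column x1, so x1 would enter next.

x1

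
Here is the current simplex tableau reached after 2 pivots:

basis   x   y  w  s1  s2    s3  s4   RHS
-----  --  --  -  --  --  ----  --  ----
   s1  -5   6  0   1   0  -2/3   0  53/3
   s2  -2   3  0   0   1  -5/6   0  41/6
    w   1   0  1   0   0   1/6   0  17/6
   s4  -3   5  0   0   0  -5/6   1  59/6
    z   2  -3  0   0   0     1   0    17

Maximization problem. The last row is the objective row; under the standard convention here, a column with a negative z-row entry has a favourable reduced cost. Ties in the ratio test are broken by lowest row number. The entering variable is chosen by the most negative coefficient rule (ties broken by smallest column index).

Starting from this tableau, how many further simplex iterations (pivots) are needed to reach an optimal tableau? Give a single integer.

1

pivot: y in, s4 out → z = 229/10
No improving column remains; optimal.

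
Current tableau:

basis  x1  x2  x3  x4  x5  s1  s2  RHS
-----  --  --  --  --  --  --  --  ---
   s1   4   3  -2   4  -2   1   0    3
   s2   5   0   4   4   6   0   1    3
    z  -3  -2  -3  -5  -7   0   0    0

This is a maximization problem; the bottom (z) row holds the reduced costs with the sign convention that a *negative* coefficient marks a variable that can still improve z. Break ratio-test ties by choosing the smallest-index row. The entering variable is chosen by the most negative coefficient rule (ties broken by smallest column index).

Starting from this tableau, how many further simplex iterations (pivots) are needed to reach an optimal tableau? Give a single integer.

2

pivot: x5 in, s2 out → z = 7/2
pivot: x2 in, s1 out → z = 37/6
No improving column remains; optimal.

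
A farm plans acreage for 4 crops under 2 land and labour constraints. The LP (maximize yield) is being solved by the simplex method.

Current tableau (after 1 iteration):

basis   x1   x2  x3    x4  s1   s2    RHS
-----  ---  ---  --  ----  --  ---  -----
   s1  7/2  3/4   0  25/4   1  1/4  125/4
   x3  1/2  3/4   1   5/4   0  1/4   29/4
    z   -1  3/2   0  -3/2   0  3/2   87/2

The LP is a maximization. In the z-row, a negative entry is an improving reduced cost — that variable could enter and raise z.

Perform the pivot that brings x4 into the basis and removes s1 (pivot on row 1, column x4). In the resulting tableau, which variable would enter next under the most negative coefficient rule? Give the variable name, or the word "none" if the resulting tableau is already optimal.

Pivot element 25/4. New z-row = old z-row − (-3/2)·(row 1/(25/4)).
Updated z-row coefficients: x1: -4/25, x2: 42/25, x3: 0, x4: 0, s1: 6/25, s2: 39/25.
The most negative is -4/25 in column x1, so x1 would enter next.

x1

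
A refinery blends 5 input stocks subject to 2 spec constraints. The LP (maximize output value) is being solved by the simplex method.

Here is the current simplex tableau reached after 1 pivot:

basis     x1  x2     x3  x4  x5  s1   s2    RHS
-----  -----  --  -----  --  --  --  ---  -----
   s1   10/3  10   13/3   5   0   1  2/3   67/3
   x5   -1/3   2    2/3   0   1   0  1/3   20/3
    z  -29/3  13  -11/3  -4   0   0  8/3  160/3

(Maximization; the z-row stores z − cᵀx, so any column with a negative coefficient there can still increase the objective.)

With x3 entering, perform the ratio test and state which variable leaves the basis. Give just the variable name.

Ratios: row 1 (s1): (67/3)/(13/3) = 67/13; row 2 (x5): (20/3)/(2/3) = 10.
Minimum ratio 67/13 is in the s1 row, so s1 leaves.

s1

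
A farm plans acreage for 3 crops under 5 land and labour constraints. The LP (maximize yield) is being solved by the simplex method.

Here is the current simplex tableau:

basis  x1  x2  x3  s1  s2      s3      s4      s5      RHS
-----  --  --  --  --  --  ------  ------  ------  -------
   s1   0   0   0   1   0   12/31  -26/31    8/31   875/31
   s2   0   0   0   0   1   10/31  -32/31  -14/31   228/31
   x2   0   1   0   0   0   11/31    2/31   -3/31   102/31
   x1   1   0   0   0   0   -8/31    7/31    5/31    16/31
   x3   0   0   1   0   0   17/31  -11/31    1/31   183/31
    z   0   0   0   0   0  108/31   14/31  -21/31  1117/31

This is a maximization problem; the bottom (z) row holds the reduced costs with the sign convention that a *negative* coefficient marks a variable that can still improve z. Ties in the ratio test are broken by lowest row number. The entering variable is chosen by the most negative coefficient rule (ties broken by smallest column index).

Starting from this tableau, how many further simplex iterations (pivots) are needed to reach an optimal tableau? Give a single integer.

1

pivot: s5 in, x1 out → z = 191/5
No improving column remains; optimal.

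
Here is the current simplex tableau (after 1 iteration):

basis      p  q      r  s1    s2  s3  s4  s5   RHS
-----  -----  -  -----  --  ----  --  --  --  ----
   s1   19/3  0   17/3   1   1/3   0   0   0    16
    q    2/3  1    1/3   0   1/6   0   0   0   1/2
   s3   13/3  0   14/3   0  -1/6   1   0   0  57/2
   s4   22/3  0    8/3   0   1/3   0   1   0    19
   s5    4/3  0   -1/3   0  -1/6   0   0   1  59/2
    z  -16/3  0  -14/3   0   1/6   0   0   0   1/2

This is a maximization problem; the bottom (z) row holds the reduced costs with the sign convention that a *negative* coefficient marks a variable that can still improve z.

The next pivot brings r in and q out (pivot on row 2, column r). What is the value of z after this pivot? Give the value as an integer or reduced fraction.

Minimum ratio for r: (1/2)/(1/3) = 3/2.
z changes by −(z-row coeff of r)·ratio = −(-14/3)·(3/2) = 7.
New z = 1/2 + 7 = 15/2.

15/2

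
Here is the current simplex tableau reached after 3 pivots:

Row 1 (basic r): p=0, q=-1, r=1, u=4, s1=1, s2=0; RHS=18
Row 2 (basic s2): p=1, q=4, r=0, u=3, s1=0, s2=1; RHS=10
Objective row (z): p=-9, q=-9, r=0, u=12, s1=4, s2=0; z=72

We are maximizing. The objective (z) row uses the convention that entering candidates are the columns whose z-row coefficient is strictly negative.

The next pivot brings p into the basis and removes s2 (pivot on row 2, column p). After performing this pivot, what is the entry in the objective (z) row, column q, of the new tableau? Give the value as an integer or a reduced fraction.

Pivot element is row 2, column p: 1.
Normalize row 2: new (row 2, q) = 4/1 = 4.
z-row ← z-row − (-9)·(new row 2): -9 − (-9)·4 = 27.

27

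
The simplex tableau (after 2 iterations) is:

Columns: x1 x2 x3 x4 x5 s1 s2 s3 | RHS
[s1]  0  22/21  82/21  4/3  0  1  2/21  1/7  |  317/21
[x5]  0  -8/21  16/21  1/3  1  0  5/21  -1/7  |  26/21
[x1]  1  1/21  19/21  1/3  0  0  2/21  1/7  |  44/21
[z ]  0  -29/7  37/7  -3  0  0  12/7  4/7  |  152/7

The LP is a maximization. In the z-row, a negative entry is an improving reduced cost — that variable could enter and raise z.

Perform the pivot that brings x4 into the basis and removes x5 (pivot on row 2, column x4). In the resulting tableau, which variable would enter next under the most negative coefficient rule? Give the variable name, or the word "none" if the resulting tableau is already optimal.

Pivot element 1/3. New z-row = old z-row − (-3)·(row 2/(1/3)).
Updated z-row coefficients: x1: 0, x2: -53/7, x3: 85/7, x4: 0, x5: 9, s1: 0, s2: 27/7, s3: -5/7.
The most negative is -53/7 in column x2, so x2 would enter next.

x2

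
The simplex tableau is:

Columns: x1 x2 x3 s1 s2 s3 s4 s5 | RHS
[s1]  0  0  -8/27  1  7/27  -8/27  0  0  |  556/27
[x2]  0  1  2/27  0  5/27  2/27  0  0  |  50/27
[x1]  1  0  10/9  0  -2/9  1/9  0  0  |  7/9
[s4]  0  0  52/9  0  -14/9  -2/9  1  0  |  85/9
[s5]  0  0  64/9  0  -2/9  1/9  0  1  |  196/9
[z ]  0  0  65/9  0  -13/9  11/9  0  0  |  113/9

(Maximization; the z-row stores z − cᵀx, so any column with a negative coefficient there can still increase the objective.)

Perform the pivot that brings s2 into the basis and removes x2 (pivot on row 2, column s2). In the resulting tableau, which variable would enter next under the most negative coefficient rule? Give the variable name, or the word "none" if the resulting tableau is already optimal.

none

Pivot element 5/27. New z-row = old z-row − (-13/9)·(row 2/(5/27)).
Updated z-row coefficients: x1: 0, x2: 39/5, x3: 39/5, s1: 0, s2: 0, s3: 9/5, s4: 0, s5: 0.
No coefficient is strictly negative; the tableau after this pivot is optimal.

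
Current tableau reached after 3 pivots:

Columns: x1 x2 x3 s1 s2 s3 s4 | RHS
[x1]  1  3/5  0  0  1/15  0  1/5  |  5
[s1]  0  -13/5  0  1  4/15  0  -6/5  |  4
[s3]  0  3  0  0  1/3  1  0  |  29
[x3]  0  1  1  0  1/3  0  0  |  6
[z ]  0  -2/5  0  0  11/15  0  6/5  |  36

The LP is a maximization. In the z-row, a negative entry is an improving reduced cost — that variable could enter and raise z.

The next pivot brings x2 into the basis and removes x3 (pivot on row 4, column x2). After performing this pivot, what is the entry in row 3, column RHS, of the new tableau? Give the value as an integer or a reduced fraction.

11

Pivot element is row 4, column x2: 1.
Normalize row 4: new (row 4, RHS) = 6/1 = 6.
row 3 ← row 3 − 3·(new row 4): 29 − 3·6 = 11.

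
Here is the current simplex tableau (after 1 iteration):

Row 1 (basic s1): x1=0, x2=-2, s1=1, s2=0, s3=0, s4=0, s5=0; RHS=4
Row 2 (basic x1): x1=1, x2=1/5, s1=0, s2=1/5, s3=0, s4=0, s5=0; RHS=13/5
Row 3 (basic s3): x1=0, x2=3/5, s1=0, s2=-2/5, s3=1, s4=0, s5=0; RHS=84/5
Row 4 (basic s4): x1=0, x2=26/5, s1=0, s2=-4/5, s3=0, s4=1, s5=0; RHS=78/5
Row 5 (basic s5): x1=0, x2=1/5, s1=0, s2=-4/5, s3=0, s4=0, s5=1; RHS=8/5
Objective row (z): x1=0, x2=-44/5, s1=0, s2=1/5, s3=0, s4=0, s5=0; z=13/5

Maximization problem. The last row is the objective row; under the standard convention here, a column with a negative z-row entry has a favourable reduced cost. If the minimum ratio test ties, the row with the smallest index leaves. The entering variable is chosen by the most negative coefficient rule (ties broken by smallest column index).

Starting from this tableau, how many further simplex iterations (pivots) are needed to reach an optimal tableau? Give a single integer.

2

pivot: x2 in, s4 out → z = 29
pivot: s2 in, x1 out → z = 39
No improving column remains; optimal.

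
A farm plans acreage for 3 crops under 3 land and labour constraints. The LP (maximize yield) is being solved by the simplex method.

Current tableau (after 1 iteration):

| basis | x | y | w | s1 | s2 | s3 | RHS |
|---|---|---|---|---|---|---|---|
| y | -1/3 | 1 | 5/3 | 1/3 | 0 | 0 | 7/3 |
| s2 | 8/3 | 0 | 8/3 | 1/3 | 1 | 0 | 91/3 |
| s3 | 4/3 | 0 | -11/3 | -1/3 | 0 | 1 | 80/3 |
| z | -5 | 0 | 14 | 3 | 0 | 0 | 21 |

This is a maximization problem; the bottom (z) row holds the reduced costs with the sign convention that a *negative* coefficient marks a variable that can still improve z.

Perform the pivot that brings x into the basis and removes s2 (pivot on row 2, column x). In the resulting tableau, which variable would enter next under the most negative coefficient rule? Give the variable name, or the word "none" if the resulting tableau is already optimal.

Pivot element 8/3. New z-row = old z-row − (-5)·(row 2/(8/3)).
Updated z-row coefficients: x: 0, y: 0, w: 19, s1: 29/8, s2: 15/8, s3: 0.
No coefficient is strictly negative; the tableau after this pivot is optimal.

none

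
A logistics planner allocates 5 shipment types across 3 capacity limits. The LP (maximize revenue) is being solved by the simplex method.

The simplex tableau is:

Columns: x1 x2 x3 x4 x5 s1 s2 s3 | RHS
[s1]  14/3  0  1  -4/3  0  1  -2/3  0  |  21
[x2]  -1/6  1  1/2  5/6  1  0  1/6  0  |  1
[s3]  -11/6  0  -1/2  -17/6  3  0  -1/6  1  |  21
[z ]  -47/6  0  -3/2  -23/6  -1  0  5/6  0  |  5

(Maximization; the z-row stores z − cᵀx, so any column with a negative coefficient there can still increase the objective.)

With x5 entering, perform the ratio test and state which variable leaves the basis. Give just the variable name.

Ratios: row 1 (s1): entry 0 ≤ 0, skip; row 2 (x2): 1/1 = 1; row 3 (s3): 21/3 = 7.
Minimum ratio 1 is in the x2 row, so x2 leaves.

x2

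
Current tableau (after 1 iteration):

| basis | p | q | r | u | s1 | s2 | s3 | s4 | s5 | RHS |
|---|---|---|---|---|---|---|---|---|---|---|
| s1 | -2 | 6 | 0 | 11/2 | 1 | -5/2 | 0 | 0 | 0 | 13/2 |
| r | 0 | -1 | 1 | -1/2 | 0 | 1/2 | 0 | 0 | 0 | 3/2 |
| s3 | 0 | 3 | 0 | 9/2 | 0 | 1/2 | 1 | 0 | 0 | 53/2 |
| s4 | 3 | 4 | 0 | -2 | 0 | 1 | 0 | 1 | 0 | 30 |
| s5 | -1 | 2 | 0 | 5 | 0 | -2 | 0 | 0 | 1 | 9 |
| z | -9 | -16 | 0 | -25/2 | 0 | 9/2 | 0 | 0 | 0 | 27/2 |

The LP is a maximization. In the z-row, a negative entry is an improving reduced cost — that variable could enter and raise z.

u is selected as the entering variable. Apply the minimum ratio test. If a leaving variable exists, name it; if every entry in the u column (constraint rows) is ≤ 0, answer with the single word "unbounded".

s1

Ratios: row 1 (s1): (13/2)/(11/2) = 13/11; row 2 (r): entry -1/2 ≤ 0, skip; row 3 (s3): (53/2)/(9/2) = 53/9; row 4 (s4): entry -2 ≤ 0, skip; row 5 (s5): 9/5 = 9/5.
Minimum ratio is in the s1 row, so s1 leaves.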